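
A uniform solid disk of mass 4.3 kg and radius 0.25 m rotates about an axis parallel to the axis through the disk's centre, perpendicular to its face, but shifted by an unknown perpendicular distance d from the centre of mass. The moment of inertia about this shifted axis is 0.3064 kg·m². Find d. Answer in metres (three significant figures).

0.200

About the centre-of-mass axis, I_cm = (1/2)MR² = (1/2)(4.3)(0.25)² = 0.13437 kg·m².
Parallel axis theorem: I = I_cm + Md², so Md² = 0.3064 − 0.13437 = 0.17203 kg·m².
d = √(0.17203 / 4.3) = 0.20001 m.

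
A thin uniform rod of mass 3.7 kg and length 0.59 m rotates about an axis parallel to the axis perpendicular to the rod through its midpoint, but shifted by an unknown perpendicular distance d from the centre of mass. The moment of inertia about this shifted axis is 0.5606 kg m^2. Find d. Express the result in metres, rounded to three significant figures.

About the centre-of-mass axis, I_cm = (1/12)ML² = (1/12)(3.7)(0.59)² = 0.10733 kg m^2.
Parallel axis theorem: I = I_cm + Md², so Md² = 0.5606 − 0.10733 = 0.45327 kg m^2.
d = √(0.45327 / 3.7) = 0.35001 m.

0.350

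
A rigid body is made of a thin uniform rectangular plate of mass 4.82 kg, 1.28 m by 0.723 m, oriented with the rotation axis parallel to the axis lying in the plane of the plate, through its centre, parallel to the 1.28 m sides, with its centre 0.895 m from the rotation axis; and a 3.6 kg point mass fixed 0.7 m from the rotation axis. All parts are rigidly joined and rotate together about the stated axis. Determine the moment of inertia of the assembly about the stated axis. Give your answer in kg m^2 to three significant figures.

5.83

Rectangular plate: I_cm = (1/12)Mb² = (1/12)(4.82)(0.723)² = 0.20996 kg m^2; centre at d = 0.895 m, so the parallel axis theorem gives I = 0.20996 + (4.82)(0.895)² = 4.0709 kg m^2.
Point mass: I_cm = 0; centre at d = 0.7 m, so the parallel axis theorem gives I = 0 + (3.6)(0.7)² = 1.764 kg m^2.
Total I = 4.0709 + 1.764 = 5.8349 kg m^2.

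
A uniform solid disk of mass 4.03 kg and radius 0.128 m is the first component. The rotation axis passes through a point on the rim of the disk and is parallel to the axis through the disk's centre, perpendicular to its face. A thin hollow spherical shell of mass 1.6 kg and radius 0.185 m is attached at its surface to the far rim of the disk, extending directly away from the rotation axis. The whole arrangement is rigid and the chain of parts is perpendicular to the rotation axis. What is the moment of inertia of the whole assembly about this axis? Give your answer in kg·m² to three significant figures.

0.447

Solid disk: I_cm = (1/2)MR² = (1/2)(4.03)(0.128)² = 0.033014 kg·m²; centre at d = 0.128 m, so the parallel axis theorem gives I = 0.033014 + (4.03)(0.128)² = 0.099041 kg·m².
Spherical shell: I_cm = (2/3)MR² = (2/3)(1.6)(0.185)² = 0.036507 kg·m²; centre at d = 0.128 + 0.128 + 0.185 = 0.441 m, so the parallel axis theorem gives I = 0.036507 + (1.6)(0.441)² = 0.34768 kg·m².
Total I = 0.099041 + 0.34768 = 0.44672 kg·m².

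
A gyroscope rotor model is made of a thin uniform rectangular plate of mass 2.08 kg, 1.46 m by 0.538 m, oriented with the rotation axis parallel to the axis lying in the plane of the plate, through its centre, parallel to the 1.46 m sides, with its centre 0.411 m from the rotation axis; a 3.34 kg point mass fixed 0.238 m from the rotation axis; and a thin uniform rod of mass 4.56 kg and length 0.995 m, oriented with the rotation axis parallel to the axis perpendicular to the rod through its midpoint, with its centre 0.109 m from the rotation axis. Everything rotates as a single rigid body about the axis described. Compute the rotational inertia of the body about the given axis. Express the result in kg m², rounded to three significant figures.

1.02

Rectangular plate: I_cm = (1/12)Mb² = (1/12)(2.08)(0.538)² = 0.05017 kg m²; centre at d = 0.411 m, so I = I_cm + Md² gives I = 0.05017 + (2.08)(0.411)² = 0.40153 kg m².
Point mass: I_cm = 0; centre at d = 0.238 m, so I = I_cm + Md² gives I = 0 + (3.34)(0.238)² = 0.18919 kg m².
Thin rod: I_cm = (1/12)ML² = (1/12)(4.56)(0.995)² = 0.37621 kg m²; centre at d = 0.109 m, so I = I_cm + Md² gives I = 0.37621 + (4.56)(0.109)² = 0.43039 kg m².
Total I = 0.40153 + 0.18919 + 0.43039 = 1.0211 kg m².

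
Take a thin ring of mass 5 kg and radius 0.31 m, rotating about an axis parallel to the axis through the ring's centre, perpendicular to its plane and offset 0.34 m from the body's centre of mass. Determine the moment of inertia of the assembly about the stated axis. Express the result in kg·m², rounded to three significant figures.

I_cm = MR² = (5)(0.31)² = 0.4805 kg·m²; centre at d = 0.34 m, so I = I_cm + Md² gives I = 0.4805 + (5)(0.34)² = 1.0585 kg·m².

1.06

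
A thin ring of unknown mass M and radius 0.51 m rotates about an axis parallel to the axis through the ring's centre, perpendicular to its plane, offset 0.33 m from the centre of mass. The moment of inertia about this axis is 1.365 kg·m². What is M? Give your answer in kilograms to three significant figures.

I = I_cm + Md² = MR² + Md² = M·[1·(0.51)² + (0.33)²] = M·0.369.
So M = 1.365 / 0.369 = 3.6992 kg.

3.70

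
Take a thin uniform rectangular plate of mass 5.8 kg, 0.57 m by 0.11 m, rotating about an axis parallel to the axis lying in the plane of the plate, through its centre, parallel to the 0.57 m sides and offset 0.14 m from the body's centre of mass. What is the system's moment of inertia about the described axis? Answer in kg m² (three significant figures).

I_cm = (1/12)Mb² = (1/12)(5.8)(0.11)² = 0.0058483 kg m²; centre at d = 0.14 m, so the parallel axis theorem gives I = 0.0058483 + (5.8)(0.14)² = 0.11953 kg m².

0.120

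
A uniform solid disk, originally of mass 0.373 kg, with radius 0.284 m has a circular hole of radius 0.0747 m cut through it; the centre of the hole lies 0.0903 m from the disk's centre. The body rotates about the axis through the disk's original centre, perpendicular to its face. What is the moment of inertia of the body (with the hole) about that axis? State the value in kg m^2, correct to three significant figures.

Unpierced body about its centre: I₀ = (1/2)MR² = (1/2)(0.373)(0.284)² = 0.015042 kg m^2.
The removed disk has mass m = M·(r/R)² = (0.373)(0.0747/0.284)² = 0.025806 kg (same uniform areal density).
Its moment of inertia about the rotation axis (parallel-axis theorem): I_hole = (1/2)mr² + md² = (1/2)(0.025806)(0.0747)² + (0.025806)(0.0903)² = 0.00028242 kg m^2.
Treating the hole as negative mass, I = I₀ − I_hole = 0.015042 − 0.00028242 = 0.01476 kg m^2.

0.0148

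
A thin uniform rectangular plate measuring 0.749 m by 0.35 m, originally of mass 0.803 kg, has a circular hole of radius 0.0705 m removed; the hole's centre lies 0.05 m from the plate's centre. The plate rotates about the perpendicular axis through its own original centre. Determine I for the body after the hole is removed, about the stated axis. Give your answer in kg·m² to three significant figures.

0.0455

Unpierced body about its centre: I₀ = (1/12)M(a²+b²) = (1/12)(0.803)[(0.749)² + (0.35)²] = 0.045738 kg·m².
The removed disk has mass m = M·πr²/(ab) = (0.803)·π(0.0705)²/(0.749·0.35) = 0.047829 kg (same uniform areal density).
Its moment of inertia about the rotation axis (parallel-axis theorem): I_hole = (1/2)mr² + md² = (1/2)(0.047829)(0.0705)² + (0.047829)(0.05)² = 0.00023843 kg·m².
Treating the hole as negative mass, I = I₀ − I_hole = 0.045738 − 0.00023843 = 0.045499 kg·m².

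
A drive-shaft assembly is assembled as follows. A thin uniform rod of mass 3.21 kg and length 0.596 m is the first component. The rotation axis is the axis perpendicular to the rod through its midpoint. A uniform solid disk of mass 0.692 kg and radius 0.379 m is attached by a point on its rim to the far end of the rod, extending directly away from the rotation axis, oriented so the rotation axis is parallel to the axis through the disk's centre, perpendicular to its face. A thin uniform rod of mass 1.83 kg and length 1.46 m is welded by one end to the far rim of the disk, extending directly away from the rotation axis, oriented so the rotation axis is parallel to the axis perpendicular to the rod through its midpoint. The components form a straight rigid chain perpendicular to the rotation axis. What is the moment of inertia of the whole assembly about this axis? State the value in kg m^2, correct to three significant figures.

6.62

Thin rod: I_cm = (1/12)ML² = (1/12)(3.21)(0.596)² = 0.09502 kg m^2; axis through the centre, so I = 0.09502 kg m^2.
Solid disk: I_cm = (1/2)MR² = (1/2)(0.692)(0.379)² = 0.0497 kg m^2; centre at d = 0.298 + 0.379 = 0.677 m, so the parallel axis theorem gives I = 0.0497 + (0.692)(0.677)² = 0.36686 kg m^2.
Thin rod: I_cm = (1/12)ML² = (1/12)(1.83)(1.46)² = 0.32507 kg m^2; centre at d = 0.298 + 0.379 + 0.379 + 0.73 = 1.786 m, so the parallel axis theorem gives I = 0.32507 + (1.83)(1.786)² = 6.1624 kg m^2.
Total I = 0.09502 + 0.36686 + 6.1624 = 6.6243 kg m^2.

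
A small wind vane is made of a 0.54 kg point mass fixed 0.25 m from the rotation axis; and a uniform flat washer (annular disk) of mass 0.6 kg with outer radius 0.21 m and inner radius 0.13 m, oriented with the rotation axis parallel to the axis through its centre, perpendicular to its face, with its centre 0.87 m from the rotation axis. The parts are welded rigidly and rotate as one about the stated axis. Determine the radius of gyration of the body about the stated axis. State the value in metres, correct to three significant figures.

0.666

Point mass: I_cm = 0; centre at d = 0.25 m, so the parallel axis theorem gives I = 0 + (0.54)(0.25)² = 0.03375 kg m².
Annular disk: I_cm = (1/2)M(R²+r²) = (1/2)(0.6)[(0.21)² + (0.13)²] = 0.0183 kg m²; centre at d = 0.87 m, so the parallel axis theorem gives I = 0.0183 + (0.6)(0.87)² = 0.47244 kg m².
Total I = 0.50619 kg m²; total mass M = 1.14 kg.
k = √(I/M) = √(0.50619/1.14) = 0.66635 m.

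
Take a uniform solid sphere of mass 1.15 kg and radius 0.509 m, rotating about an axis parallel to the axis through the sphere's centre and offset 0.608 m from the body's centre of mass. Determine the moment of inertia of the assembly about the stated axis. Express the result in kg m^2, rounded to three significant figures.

I_cm = (2/5)MR² = (2/5)(1.15)(0.509)² = 0.11918 kg m^2; centre at d = 0.608 m, so I = I_cm + Md² gives I = 0.11918 + (1.15)(0.608)² = 0.54429 kg m^2.

0.544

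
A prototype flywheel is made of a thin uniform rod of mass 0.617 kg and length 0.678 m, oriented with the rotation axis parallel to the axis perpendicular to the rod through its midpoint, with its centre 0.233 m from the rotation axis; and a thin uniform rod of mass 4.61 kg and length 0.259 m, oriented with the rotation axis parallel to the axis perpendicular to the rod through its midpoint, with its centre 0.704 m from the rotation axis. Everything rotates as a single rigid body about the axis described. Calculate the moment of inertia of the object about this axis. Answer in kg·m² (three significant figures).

2.37

Thin rod: I_cm = (1/12)ML² = (1/12)(0.617)(0.678)² = 0.023635 kg·m²; centre at d = 0.233 m, so I = I_cm + Md² gives I = 0.023635 + (0.617)(0.233)² = 0.057132 kg·m².
Thin rod: I_cm = (1/12)ML² = (1/12)(4.61)(0.259)² = 0.02577 kg·m²; centre at d = 0.704 m, so I = I_cm + Md² gives I = 0.02577 + (4.61)(0.704)² = 2.3106 kg·m².
Total I = 0.057132 + 2.3106 = 2.3677 kg·m².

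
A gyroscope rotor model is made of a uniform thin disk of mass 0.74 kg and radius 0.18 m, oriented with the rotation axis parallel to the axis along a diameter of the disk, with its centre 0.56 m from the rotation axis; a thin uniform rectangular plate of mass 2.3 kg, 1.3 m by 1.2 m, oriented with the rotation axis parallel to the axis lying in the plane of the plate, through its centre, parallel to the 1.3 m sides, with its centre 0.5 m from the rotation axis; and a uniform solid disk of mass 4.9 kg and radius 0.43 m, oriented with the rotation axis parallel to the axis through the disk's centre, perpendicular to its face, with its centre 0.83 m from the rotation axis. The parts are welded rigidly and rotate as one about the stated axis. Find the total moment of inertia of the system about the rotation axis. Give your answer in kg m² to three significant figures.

Thin disk: I_cm = (1/4)MR² = (1/4)(0.74)(0.18)² = 0.005994 kg m²; centre at d = 0.56 m, so the parallel axis theorem gives I = 0.005994 + (0.74)(0.56)² = 0.23806 kg m².
Rectangular plate: I_cm = (1/12)Mb² = (1/12)(2.3)(1.2)² = 0.276 kg m²; centre at d = 0.5 m, so the parallel axis theorem gives I = 0.276 + (2.3)(0.5)² = 0.851 kg m².
Solid disk: I_cm = (1/2)MR² = (1/2)(4.9)(0.43)² = 0.453 kg m²; centre at d = 0.83 m, so the parallel axis theorem gives I = 0.453 + (4.9)(0.83)² = 3.8286 kg m².
Total I = 0.23806 + 0.851 + 3.8286 = 4.9177 kg m².

4.92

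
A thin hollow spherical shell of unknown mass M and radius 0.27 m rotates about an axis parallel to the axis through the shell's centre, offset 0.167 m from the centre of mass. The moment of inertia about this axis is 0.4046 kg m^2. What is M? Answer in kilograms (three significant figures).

I = I_cm + Md² = (2/3)MR² + Md² = M·[0.666667·(0.27)² + (0.167)²] = M·0.076489.
So M = 0.4046 / 0.076489 = 5.2896 kg.

5.29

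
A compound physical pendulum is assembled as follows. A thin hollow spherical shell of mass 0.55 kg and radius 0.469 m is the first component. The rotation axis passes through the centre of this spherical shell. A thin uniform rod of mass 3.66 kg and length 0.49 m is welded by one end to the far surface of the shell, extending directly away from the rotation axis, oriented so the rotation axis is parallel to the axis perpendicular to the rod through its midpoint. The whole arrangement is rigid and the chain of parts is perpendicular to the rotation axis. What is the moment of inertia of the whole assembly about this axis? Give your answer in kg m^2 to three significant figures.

Spherical shell: I_cm = (2/3)MR² = (2/3)(0.55)(0.469)² = 0.080652 kg m^2; axis through the centre, so I = 0.080652 kg m^2.
Thin rod: I_cm = (1/12)ML² = (1/12)(3.66)(0.49)² = 0.07323 kg m^2; centre at d = 0.469 + 0.245 = 0.714 m, so the parallel axis theorem gives I = 0.07323 + (3.66)(0.714)² = 1.9391 kg m^2.
Total I = 0.080652 + 1.9391 = 2.0197 kg m^2.

2.02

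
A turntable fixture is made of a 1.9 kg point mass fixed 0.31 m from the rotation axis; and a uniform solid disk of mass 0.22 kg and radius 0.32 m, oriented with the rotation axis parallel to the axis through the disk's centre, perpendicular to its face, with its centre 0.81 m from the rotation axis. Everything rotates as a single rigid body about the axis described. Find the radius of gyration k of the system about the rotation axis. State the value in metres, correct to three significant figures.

Point mass: I_cm = 0; centre at d = 0.31 m, so I = I_cm + Md² gives I = 0 + (1.9)(0.31)² = 0.18259 kg m^2.
Solid disk: I_cm = (1/2)MR² = (1/2)(0.22)(0.32)² = 0.011264 kg m^2; centre at d = 0.81 m, so I = I_cm + Md² gives I = 0.011264 + (0.22)(0.81)² = 0.15561 kg m^2.
Total I = 0.3382 kg m^2; total mass M = 2.12 kg.
k = √(I/M) = √(0.3382/2.12) = 0.39941 m.

0.399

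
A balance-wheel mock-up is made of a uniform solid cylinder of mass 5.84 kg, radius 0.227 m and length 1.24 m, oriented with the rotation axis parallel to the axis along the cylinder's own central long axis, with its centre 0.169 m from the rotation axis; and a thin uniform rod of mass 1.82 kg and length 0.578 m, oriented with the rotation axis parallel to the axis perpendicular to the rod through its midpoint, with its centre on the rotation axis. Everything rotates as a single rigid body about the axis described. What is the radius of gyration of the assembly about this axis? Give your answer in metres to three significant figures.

0.219

Solid cylinder: I_cm = (1/2)MR² = (1/2)(5.84)(0.227)² = 0.15046 kg m²; centre at d = 0.169 m, so the parallel axis theorem gives I = 0.15046 + (5.84)(0.169)² = 0.31726 kg m².
Thin rod: I_cm = (1/12)ML² = (1/12)(1.82)(0.578)² = 0.050669 kg m²; axis through the centre, so I = 0.050669 kg m².
Total I = 0.36793 kg m²; total mass M = 7.66 kg.
k = √(I/M) = √(0.36793/7.66) = 0.21916 m.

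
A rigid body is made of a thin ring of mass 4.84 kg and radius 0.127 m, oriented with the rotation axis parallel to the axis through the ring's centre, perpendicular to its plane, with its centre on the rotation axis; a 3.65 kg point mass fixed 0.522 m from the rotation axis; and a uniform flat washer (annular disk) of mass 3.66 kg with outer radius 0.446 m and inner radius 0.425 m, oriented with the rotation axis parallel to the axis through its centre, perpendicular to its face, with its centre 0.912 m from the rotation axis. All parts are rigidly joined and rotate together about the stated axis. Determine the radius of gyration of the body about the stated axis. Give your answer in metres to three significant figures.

0.629

Thin ring: I_cm = MR² = (4.84)(0.127)² = 0.078064 kg m^2; axis through the centre, so I = 0.078064 kg m^2.
Point mass: I_cm = 0; centre at d = 0.522 m, so the parallel axis theorem gives I = 0 + (3.65)(0.522)² = 0.99457 kg m^2.
Annular disk: I_cm = (1/2)M(R²+r²) = (1/2)(3.66)[(0.446)² + (0.425)²] = 0.69456 kg m^2; centre at d = 0.912 m, so the parallel axis theorem gives I = 0.69456 + (3.66)(0.912)² = 3.7387 kg m^2.
Total I = 4.8114 kg m^2; total mass M = 12.15 kg.
k = √(I/M) = √(4.8114/12.15) = 0.62928 m.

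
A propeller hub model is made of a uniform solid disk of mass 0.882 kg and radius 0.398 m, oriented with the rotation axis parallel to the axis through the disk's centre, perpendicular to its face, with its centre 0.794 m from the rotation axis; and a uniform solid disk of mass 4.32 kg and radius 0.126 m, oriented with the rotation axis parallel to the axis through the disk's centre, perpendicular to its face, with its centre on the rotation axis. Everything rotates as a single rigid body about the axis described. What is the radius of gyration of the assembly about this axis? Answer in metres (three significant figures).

0.356

Solid disk: I_cm = (1/2)MR² = (1/2)(0.882)(0.398)² = 0.069856 kg m²; centre at d = 0.794 m, so the parallel axis theorem gives I = 0.069856 + (0.882)(0.794)² = 0.6259 kg m².
Solid disk: I_cm = (1/2)MR² = (1/2)(4.32)(0.126)² = 0.034292 kg m²; axis through the centre, so I = 0.034292 kg m².
Total I = 0.66019 kg m²; total mass M = 5.202 kg.
k = √(I/M) = √(0.66019/5.202) = 0.35625 m.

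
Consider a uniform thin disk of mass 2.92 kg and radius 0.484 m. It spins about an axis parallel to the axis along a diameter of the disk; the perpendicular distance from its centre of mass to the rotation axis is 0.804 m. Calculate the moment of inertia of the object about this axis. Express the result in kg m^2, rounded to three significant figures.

2.06

I_cm = (1/4)MR² = (1/4)(2.92)(0.484)² = 0.17101 kg m^2; centre at d = 0.804 m, so I = I_cm + Md² gives I = 0.17101 + (2.92)(0.804)² = 2.0585 kg m^2.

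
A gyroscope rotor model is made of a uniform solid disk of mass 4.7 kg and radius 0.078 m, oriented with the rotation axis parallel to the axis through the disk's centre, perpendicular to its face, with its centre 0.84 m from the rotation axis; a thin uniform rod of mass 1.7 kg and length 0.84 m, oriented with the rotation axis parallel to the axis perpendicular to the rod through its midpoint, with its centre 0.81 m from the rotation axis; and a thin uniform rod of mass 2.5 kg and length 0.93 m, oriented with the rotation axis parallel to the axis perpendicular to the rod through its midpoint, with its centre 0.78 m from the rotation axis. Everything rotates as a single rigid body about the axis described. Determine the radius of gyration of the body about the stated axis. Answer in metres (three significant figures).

0.838

Solid disk: I_cm = (1/2)MR² = (1/2)(4.7)(0.078)² = 0.014297 kg·m²; centre at d = 0.84 m, so the parallel axis theorem gives I = 0.014297 + (4.7)(0.84)² = 3.3306 kg·m².
Thin rod: I_cm = (1/12)ML² = (1/12)(1.7)(0.84)² = 0.09996 kg·m²; centre at d = 0.81 m, so the parallel axis theorem gives I = 0.09996 + (1.7)(0.81)² = 1.2153 kg·m².
Thin rod: I_cm = (1/12)ML² = (1/12)(2.5)(0.93)² = 0.18019 kg·m²; centre at d = 0.78 m, so the parallel axis theorem gives I = 0.18019 + (2.5)(0.78)² = 1.7012 kg·m².
Total I = 6.2471 kg·m²; total mass M = 8.9 kg.
k = √(I/M) = √(6.2471/8.9) = 0.83781 m.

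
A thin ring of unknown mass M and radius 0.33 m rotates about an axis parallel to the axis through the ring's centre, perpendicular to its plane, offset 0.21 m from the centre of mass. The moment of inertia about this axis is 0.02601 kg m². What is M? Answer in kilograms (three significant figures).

I = I_cm + Md² = MR² + Md² = M·[1·(0.33)² + (0.21)²] = M·0.153.
So M = 0.02601 / 0.153 = 0.17 kg.

0.170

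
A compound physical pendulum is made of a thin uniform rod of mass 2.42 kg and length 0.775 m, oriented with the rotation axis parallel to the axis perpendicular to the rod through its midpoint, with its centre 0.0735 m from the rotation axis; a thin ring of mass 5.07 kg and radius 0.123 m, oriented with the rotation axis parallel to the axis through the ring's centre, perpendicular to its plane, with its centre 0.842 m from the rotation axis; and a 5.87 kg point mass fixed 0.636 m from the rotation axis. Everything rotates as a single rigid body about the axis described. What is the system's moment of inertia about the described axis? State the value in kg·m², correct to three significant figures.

6.18

Thin rod: I_cm = (1/12)ML² = (1/12)(2.42)(0.775)² = 0.12113 kg·m²; centre at d = 0.0735 m, so the parallel axis theorem gives I = 0.12113 + (2.42)(0.0735)² = 0.1342 kg·m².
Thin ring: I_cm = MR² = (5.07)(0.123)² = 0.076704 kg·m²; centre at d = 0.842 m, so the parallel axis theorem gives I = 0.076704 + (5.07)(0.842)² = 3.6712 kg·m².
Point mass: I_cm = 0; centre at d = 0.636 m, so the parallel axis theorem gives I = 0 + (5.87)(0.636)² = 2.3744 kg·m².
Total I = 0.1342 + 3.6712 + 2.3744 = 6.1797 kg·m².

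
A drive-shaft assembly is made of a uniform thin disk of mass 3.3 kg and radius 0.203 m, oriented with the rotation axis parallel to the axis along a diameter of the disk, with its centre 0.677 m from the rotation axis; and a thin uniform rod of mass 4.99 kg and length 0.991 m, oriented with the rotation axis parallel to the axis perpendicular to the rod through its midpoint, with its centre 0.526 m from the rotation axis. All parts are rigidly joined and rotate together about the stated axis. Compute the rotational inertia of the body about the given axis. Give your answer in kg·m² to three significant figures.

Thin disk: I_cm = (1/4)MR² = (1/4)(3.3)(0.203)² = 0.033997 kg·m²; centre at d = 0.677 m, so I = I_cm + Md² gives I = 0.033997 + (3.3)(0.677)² = 1.5465 kg·m².
Thin rod: I_cm = (1/12)ML² = (1/12)(4.99)(0.991)² = 0.40838 kg·m²; centre at d = 0.526 m, so I = I_cm + Md² gives I = 0.40838 + (4.99)(0.526)² = 1.789 kg·m².
Total I = 1.5465 + 1.789 = 3.3355 kg·m².

3.34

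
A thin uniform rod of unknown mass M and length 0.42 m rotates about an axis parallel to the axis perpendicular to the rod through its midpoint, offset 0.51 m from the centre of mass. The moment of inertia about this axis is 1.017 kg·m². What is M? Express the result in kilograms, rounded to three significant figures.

I = I_cm + Md² = (1/12)ML² + Md² = M·[0.0833333·(0.42)² + (0.51)²] = M·0.2748.
So M = 1.017 / 0.2748 = 3.7009 kg.

3.70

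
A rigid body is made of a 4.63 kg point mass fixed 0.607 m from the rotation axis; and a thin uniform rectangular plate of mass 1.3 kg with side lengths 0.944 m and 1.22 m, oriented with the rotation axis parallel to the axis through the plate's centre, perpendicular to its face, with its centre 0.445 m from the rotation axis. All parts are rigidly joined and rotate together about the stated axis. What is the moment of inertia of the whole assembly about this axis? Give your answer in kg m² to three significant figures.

Point mass: I_cm = 0; centre at d = 0.607 m, so I = I_cm + Md² gives I = 0 + (4.63)(0.607)² = 1.7059 kg m².
Rectangular plate: I_cm = (1/12)M(a²+b²) = (1/12)(1.3)[(0.944)² + (1.22)²] = 0.25778 kg m²; centre at d = 0.445 m, so I = I_cm + Md² gives I = 0.25778 + (1.3)(0.445)² = 0.51522 kg m².
Total I = 1.7059 + 0.51522 = 2.2211 kg m².

2.22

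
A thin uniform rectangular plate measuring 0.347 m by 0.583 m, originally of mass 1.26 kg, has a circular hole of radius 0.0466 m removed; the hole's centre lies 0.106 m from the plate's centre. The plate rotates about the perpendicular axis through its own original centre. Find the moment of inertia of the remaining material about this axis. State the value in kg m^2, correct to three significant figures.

Unpierced body about its centre: I₀ = (1/12)M(a²+b²) = (1/12)(1.26)[(0.347)² + (0.583)²] = 0.048331 kg m^2.
The removed disk has mass m = M·πr²/(ab) = (1.26)·π(0.0466)²/(0.347·0.583) = 0.042491 kg (same uniform areal density).
Its moment of inertia about the rotation axis (parallel-axis theorem): I_hole = (1/2)mr² + md² = (1/2)(0.042491)(0.0466)² + (0.042491)(0.106)² = 0.00052356 kg m^2.
Treating the hole as negative mass, I = I₀ − I_hole = 0.048331 − 0.00052356 = 0.047808 kg m^2.

0.0478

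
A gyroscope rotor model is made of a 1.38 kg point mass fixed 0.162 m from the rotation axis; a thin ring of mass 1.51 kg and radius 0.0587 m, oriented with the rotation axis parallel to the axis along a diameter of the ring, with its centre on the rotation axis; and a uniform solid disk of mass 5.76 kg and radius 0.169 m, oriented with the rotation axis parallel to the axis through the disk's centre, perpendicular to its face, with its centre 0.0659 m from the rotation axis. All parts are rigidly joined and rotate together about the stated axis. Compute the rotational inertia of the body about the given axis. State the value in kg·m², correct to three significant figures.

Point mass: I_cm = 0; centre at d = 0.162 m, so the parallel axis theorem gives I = 0 + (1.38)(0.162)² = 0.036217 kg·m².
Thin ring: I_cm = (1/2)MR² = (1/2)(1.51)(0.0587)² = 0.0026015 kg·m²; axis through the centre, so I = 0.0026015 kg·m².
Solid disk: I_cm = (1/2)MR² = (1/2)(5.76)(0.169)² = 0.082256 kg·m²; centre at d = 0.0659 m, so the parallel axis theorem gives I = 0.082256 + (5.76)(0.0659)² = 0.10727 kg·m².
Total I = 0.036217 + 0.0026015 + 0.10727 = 0.14609 kg·m².

0.146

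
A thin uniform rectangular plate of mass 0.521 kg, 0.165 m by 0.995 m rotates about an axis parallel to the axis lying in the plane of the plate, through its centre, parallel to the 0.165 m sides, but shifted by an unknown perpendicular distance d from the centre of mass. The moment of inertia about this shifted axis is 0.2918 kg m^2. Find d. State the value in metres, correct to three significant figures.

0.691

About the centre-of-mass axis, I_cm = (1/12)Mb² = (1/12)(0.521)(0.995)² = 0.042984 kg m^2.
Parallel axis theorem: I = I_cm + Md², so Md² = 0.2918 − 0.042984 = 0.24882 kg m^2.
d = √(0.24882 / 0.521) = 0.69107 m.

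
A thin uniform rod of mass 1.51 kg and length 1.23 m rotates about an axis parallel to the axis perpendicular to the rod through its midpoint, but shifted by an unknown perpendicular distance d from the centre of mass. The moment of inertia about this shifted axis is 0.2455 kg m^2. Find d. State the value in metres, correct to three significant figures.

About the centre-of-mass axis, I_cm = (1/12)ML² = (1/12)(1.51)(1.23)² = 0.19037 kg m^2.
Parallel axis theorem: I = I_cm + Md², so Md² = 0.2455 − 0.19037 = 0.055127 kg m^2.
d = √(0.055127 / 1.51) = 0.19107 m.

0.191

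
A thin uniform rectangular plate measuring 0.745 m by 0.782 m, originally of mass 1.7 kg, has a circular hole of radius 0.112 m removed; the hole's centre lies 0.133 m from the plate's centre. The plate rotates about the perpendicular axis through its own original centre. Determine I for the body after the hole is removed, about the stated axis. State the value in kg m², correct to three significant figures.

Unpierced body about its centre: I₀ = (1/12)M(a²+b²) = (1/12)(1.7)[(0.745)² + (0.782)²] = 0.16526 kg m².
The removed disk has mass m = M·πr²/(ab) = (1.7)·π(0.112)²/(0.745·0.782) = 0.11499 kg (same uniform areal density).
Its moment of inertia about the rotation axis (parallel-axis theorem): I_hole = (1/2)mr² + md² = (1/2)(0.11499)(0.112)² + (0.11499)(0.133)² = 0.0027553 kg m².
Treating the hole as negative mass, I = I₀ − I_hole = 0.16526 − 0.0027553 = 0.16251 kg m².

0.163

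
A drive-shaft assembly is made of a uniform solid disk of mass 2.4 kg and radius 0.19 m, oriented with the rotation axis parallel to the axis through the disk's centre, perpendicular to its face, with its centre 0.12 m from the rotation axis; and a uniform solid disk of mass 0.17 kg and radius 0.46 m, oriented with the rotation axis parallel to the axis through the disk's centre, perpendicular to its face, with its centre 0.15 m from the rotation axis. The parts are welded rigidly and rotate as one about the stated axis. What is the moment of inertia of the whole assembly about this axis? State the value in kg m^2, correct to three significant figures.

0.0997

Solid disk: I_cm = (1/2)MR² = (1/2)(2.4)(0.19)² = 0.04332 kg m^2; centre at d = 0.12 m, so the parallel axis theorem gives I = 0.04332 + (2.4)(0.12)² = 0.07788 kg m^2.
Solid disk: I_cm = (1/2)MR² = (1/2)(0.17)(0.46)² = 0.017986 kg m^2; centre at d = 0.15 m, so the parallel axis theorem gives I = 0.017986 + (0.17)(0.15)² = 0.021811 kg m^2.
Total I = 0.07788 + 0.021811 = 0.099691 kg m^2.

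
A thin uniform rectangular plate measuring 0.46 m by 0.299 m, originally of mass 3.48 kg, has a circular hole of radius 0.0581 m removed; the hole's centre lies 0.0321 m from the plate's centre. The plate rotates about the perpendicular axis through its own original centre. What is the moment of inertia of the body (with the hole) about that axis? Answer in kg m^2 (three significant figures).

Unpierced body about its centre: I₀ = (1/12)M(a²+b²) = (1/12)(3.48)[(0.46)² + (0.299)²] = 0.08729 kg m^2.
The removed disk has mass m = M·πr²/(ab) = (3.48)·π(0.0581)²/(0.46·0.299) = 0.26832 kg (same uniform areal density).
Its moment of inertia about the rotation axis (parallel-axis theorem): I_hole = (1/2)mr² + md² = (1/2)(0.26832)(0.0581)² + (0.26832)(0.0321)² = 0.00072935 kg m^2.
Treating the hole as negative mass, I = I₀ − I_hole = 0.08729 − 0.00072935 = 0.086561 kg m^2.

0.0866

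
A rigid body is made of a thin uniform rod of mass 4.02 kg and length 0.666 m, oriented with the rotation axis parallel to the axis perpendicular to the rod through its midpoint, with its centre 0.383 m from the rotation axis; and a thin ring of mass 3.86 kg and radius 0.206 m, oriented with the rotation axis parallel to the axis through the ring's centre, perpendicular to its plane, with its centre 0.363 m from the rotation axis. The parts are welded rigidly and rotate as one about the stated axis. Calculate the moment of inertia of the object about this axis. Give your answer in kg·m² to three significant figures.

1.41

Thin rod: I_cm = (1/12)ML² = (1/12)(4.02)(0.666)² = 0.14859 kg·m²; centre at d = 0.383 m, so the parallel axis theorem gives I = 0.14859 + (4.02)(0.383)² = 0.73828 kg·m².
Thin ring: I_cm = MR² = (3.86)(0.206)² = 0.1638 kg·m²; centre at d = 0.363 m, so the parallel axis theorem gives I = 0.1638 + (3.86)(0.363)² = 0.67243 kg·m².
Total I = 0.73828 + 0.67243 = 1.4107 kg·m².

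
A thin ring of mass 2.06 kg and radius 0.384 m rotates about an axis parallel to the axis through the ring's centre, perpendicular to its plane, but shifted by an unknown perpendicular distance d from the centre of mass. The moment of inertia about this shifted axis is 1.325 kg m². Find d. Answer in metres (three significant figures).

About the centre-of-mass axis, I_cm = MR² = (2.06)(0.384)² = 0.30376 kg m².
Parallel axis theorem: I = I_cm + Md², so Md² = 1.325 − 0.30376 = 1.0212 kg m².
d = √(1.0212 / 2.06) = 0.70409 m.

0.704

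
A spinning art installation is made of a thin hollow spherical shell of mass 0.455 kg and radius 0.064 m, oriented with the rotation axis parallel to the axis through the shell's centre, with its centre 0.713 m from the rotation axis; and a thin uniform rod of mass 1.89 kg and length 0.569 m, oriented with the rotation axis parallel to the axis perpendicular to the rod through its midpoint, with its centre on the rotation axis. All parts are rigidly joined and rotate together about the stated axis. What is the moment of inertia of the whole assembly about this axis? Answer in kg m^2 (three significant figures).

0.284

Spherical shell: I_cm = (2/3)MR² = (2/3)(0.455)(0.064)² = 0.0012425 kg m^2; centre at d = 0.713 m, so I = I_cm + Md² gives I = 0.0012425 + (0.455)(0.713)² = 0.23255 kg m^2.
Thin rod: I_cm = (1/12)ML² = (1/12)(1.89)(0.569)² = 0.050992 kg m^2; axis through the centre, so I = 0.050992 kg m^2.
Total I = 0.23255 + 0.050992 = 0.28354 kg m^2.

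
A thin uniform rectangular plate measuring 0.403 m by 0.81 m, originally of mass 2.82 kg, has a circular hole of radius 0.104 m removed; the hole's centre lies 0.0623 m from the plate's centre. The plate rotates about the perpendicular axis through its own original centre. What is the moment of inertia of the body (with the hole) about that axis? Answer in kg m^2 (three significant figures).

0.190

Unpierced body about its centre: I₀ = (1/12)M(a²+b²) = (1/12)(2.82)[(0.403)² + (0.81)²] = 0.19235 kg m^2.
The removed disk has mass m = M·πr²/(ab) = (2.82)·π(0.104)²/(0.403·0.81) = 0.29355 kg (same uniform areal density).
Its moment of inertia about the rotation axis (parallel-axis theorem): I_hole = (1/2)mr² + md² = (1/2)(0.29355)(0.104)² + (0.29355)(0.0623)² = 0.0027268 kg m^2.
Treating the hole as negative mass, I = I₀ − I_hole = 0.19235 − 0.0027268 = 0.18962 kg m^2.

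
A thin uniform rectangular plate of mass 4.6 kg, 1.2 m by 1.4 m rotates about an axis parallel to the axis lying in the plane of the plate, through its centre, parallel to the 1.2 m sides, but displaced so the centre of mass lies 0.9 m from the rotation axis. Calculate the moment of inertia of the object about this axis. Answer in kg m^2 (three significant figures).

4.48

I_cm = (1/12)Mb² = (1/12)(4.6)(1.4)² = 0.75133 kg m^2; centre at d = 0.9 m, so I = I_cm + Md² gives I = 0.75133 + (4.6)(0.9)² = 4.4773 kg m^2.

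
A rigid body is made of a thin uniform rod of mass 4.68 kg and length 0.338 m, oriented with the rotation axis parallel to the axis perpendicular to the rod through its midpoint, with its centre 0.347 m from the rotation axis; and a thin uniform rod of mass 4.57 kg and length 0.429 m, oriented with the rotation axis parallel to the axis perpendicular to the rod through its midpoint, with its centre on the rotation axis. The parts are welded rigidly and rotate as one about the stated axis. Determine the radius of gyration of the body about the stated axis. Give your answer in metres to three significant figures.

Thin rod: I_cm = (1/12)ML² = (1/12)(4.68)(0.338)² = 0.044555 kg·m²; centre at d = 0.347 m, so I = I_cm + Md² gives I = 0.044555 + (4.68)(0.347)² = 0.60807 kg·m².
Thin rod: I_cm = (1/12)ML² = (1/12)(4.57)(0.429)² = 0.070089 kg·m²; axis through the centre, so I = 0.070089 kg·m².
Total I = 0.67816 kg·m²; total mass M = 9.25 kg.
k = √(I/M) = √(0.67816/9.25) = 0.27077 m.

0.271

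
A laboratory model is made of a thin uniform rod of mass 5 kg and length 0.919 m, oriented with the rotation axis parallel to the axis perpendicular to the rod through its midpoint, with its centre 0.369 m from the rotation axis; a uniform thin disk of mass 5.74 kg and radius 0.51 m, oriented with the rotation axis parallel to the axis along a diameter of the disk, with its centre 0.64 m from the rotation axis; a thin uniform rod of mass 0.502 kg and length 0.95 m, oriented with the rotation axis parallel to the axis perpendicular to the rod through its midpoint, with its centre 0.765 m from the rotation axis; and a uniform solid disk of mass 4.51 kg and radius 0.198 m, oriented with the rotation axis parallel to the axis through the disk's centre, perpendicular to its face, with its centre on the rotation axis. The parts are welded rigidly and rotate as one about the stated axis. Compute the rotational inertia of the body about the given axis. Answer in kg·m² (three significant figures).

Thin rod: I_cm = (1/12)ML² = (1/12)(5)(0.919)² = 0.3519 kg·m²; centre at d = 0.369 m, so the parallel axis theorem gives I = 0.3519 + (5)(0.369)² = 1.0327 kg·m².
Thin disk: I_cm = (1/4)MR² = (1/4)(5.74)(0.51)² = 0.37324 kg·m²; centre at d = 0.64 m, so the parallel axis theorem gives I = 0.37324 + (5.74)(0.64)² = 2.7243 kg·m².
Thin rod: I_cm = (1/12)ML² = (1/12)(0.502)(0.95)² = 0.037755 kg·m²; centre at d = 0.765 m, so the parallel axis theorem gives I = 0.037755 + (0.502)(0.765)² = 0.33154 kg·m².
Solid disk: I_cm = (1/2)MR² = (1/2)(4.51)(0.198)² = 0.088405 kg·m²; axis through the centre, so I = 0.088405 kg·m².
Total I = 1.0327 + 2.7243 + 0.33154 + 0.088405 = 4.177 kg·m².

4.18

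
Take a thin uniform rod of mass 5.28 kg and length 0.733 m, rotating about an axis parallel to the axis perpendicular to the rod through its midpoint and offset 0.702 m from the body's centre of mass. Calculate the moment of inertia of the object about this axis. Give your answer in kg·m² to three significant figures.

2.84

I_cm = (1/12)ML² = (1/12)(5.28)(0.733)² = 0.23641 kg·m²; centre at d = 0.702 m, so the parallel axis theorem gives I = 0.23641 + (5.28)(0.702)² = 2.8384 kg·m².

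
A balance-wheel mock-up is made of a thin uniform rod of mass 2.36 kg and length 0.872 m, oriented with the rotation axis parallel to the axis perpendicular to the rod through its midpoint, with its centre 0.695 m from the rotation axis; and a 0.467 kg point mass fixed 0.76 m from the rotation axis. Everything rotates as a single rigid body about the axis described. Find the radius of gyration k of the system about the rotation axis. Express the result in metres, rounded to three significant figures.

0.743

Thin rod: I_cm = (1/12)ML² = (1/12)(2.36)(0.872)² = 0.14954 kg m^2; centre at d = 0.695 m, so I = I_cm + Md² gives I = 0.14954 + (2.36)(0.695)² = 1.2895 kg m^2.
Point mass: I_cm = 0; centre at d = 0.76 m, so I = I_cm + Md² gives I = 0 + (0.467)(0.76)² = 0.26974 kg m^2.
Total I = 1.5592 kg m^2; total mass M = 2.827 kg.
k = √(I/M) = √(1.5592/2.827) = 0.74266 m.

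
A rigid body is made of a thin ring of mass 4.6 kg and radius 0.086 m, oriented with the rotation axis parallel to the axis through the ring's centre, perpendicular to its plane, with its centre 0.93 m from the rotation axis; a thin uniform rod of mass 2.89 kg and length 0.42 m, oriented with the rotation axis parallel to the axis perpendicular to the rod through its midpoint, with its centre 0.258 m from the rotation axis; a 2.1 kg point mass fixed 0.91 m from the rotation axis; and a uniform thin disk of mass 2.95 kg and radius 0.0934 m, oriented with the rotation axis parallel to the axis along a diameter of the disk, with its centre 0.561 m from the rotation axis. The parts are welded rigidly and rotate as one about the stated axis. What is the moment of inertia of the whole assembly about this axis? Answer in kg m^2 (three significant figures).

Thin ring: I_cm = MR² = (4.6)(0.086)² = 0.034022 kg m^2; centre at d = 0.93 m, so I = I_cm + Md² gives I = 0.034022 + (4.6)(0.93)² = 4.0126 kg m^2.
Thin rod: I_cm = (1/12)ML² = (1/12)(2.89)(0.42)² = 0.042483 kg m^2; centre at d = 0.258 m, so I = I_cm + Md² gives I = 0.042483 + (2.89)(0.258)² = 0.23485 kg m^2.
Point mass: I_cm = 0; centre at d = 0.91 m, so I = I_cm + Md² gives I = 0 + (2.1)(0.91)² = 1.739 kg m^2.
Thin disk: I_cm = (1/4)MR² = (1/4)(2.95)(0.0934)² = 0.0064336 kg m^2; centre at d = 0.561 m, so I = I_cm + Md² gives I = 0.0064336 + (2.95)(0.561)² = 0.93486 kg m^2.
Total I = 4.0126 + 0.23485 + 1.739 + 0.93486 = 6.9213 kg m^2.

6.92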